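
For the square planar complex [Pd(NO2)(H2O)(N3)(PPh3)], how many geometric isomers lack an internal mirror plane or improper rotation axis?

0

Working through the distinct placements yields 3 geometric isomers: (H2O/NO2 trans, N3/PPh3 trans); (H2O/PPh3 trans, N3/NO2 trans); (H2O/N3 trans, NO2/PPh3 trans).
Each arrangement has an internal mirror plane or centre of symmetry, so none is chiral.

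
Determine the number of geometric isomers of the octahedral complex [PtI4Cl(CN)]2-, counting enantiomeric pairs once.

2

An octahedron has six vertices in three trans pairs; every non-trans pair is cis.
Working through the distinct placements yields 2 geometric isomers: Cl and CN mutually trans; Cl and CN mutually cis.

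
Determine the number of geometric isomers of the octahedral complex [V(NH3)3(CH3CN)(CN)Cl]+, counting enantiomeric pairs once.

Working through the distinct placements yields 4 geometric isomers: NH3 mer (3 arrangements); NH3 fac (chiral).

4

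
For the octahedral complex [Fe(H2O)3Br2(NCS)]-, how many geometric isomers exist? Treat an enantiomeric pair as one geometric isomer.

3

The six octahedral sites form three mutually perpendicular trans pairs.
Systematic placement gives 3 geometric isomers: H2O mer, Br trans; H2O fac, Br cis; H2O mer, Br cis.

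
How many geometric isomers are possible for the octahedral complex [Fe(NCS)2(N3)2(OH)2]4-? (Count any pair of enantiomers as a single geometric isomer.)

5

An octahedron has six vertices in three trans pairs; every non-trans pair is cis.
Working through the distinct placements yields 5 geometric isomers: NCS trans, N3 trans, OH trans; NCS cis, N3 trans, OH cis; NCS cis, N3 cis, OH trans; NCS cis, N3 cis, OH cis (chiral); NCS trans, N3 cis, OH cis.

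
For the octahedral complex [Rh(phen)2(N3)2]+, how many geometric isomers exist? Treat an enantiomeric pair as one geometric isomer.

In an octahedral complex each vertex has one trans partner and four cis neighbours.
Each phen is bidentate and must span two cis positions.
Systematic placement gives 2 geometric isomers: N3 trans; N3 cis (chiral).

2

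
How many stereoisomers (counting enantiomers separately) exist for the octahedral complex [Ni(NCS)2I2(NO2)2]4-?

Working through the distinct placements yields 5 geometric isomers: NCS trans, I trans, NO2 trans; NCS cis, I trans, NO2 cis; NCS cis, I cis, NO2 trans; NCS cis, I cis, NO2 cis (chiral); NCS trans, I cis, NO2 cis.
One of these lacks any improper symmetry element and so occurs as an enantiomeric pair, giving 5 + 1 = 6 stereoisomers in total.

6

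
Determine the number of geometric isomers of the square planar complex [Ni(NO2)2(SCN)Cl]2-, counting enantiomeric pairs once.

2

The distinct arrangements are (2 in all): NO2 cis; NO2 trans.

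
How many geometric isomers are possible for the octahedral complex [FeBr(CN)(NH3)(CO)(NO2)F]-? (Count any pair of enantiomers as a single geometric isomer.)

15

Systematic enumeration (placing each ligand type in turn and discarding arrangements equivalent by rotation or reflection) gives 15 geometric isomers.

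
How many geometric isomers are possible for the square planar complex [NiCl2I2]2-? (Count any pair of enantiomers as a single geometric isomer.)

Systematic placement gives 2 geometric isomers: Cl cis; Cl trans.

2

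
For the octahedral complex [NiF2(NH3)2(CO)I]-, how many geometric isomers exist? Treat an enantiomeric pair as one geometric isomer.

An octahedron has six vertices in three trans pairs; every non-trans pair is cis.
There are 6 geometric isomers: F cis, NH3 trans; F cis, NH3 cis (3 arrangements, 2 chiral); F trans, NH3 trans; F trans, NH3 cis.

6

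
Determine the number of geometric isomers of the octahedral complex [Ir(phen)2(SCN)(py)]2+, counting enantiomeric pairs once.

2

In an octahedral complex each vertex has one trans partner and four cis neighbours.
Each phen is bidentate and must span two cis positions.
The distinct arrangements are (2 in all): SCN and py mutually cis (chiral); SCN and py mutually trans.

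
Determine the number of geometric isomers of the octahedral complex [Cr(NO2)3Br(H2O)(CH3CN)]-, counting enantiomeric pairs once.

4

In an octahedral complex each vertex has one trans partner and four cis neighbours.
There are 4 geometric isomers: NO2 mer (3 arrangements); NO2 fac (chiral).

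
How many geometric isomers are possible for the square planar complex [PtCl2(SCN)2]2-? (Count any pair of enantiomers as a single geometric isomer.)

Working through the distinct placements yields 2 geometric isomers: Cl cis; Cl trans.

2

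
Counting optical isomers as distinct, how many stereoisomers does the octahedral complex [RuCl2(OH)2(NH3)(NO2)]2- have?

The six octahedral sites form three mutually perpendicular trans pairs.
There are 6 geometric isomers: Cl trans, OH trans; Cl trans, OH cis; Cl cis, OH trans; Cl cis, OH cis (3 arrangements, 2 chiral).
Of these, 2 lack any improper symmetry element and so occur as enantiomeric pairs, giving 6 + 2 = 8 stereoisomers in total.

8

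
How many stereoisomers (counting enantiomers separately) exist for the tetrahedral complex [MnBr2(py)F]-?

1

All four vertices of a tetrahedron are equivalent and mutually adjacent, so cis/trans isomerism cannot arise.
Only one geometric arrangement is possible.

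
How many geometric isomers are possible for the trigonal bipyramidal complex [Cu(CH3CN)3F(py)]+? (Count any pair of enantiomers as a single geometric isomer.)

A trigonal bipyramid has two axial and three equatorial sites, which are chemically inequivalent.
The distinct arrangements are (4 in all): F equatorial, py equatorial; F axial, py equatorial; F equatorial, py axial; F axial, py axial.

4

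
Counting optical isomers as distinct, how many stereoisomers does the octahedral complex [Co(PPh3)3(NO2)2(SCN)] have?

3

An octahedron has six vertices in three trans pairs; every non-trans pair is cis.
Working through the distinct placements yields 3 geometric isomers: PPh3 mer, NO2 trans; PPh3 fac, NO2 cis; PPh3 mer, NO2 cis.
Each arrangement has an internal mirror plane or centre of symmetry, so none is chiral.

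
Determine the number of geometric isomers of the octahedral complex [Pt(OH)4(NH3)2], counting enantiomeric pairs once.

The six octahedral sites form three mutually perpendicular trans pairs.
Working through the distinct placements yields 2 geometric isomers: NH3 trans; NH3 cis.

2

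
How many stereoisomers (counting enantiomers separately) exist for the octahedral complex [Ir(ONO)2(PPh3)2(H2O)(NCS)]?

Systematic placement gives 6 geometric isomers: ONO trans, PPh3 trans; ONO cis, PPh3 cis (3 arrangements, 2 chiral); ONO cis, PPh3 trans; ONO trans, PPh3 cis.
Of these, 2 lack any improper symmetry element and so occur as enantiomeric pairs, giving 6 + 2 = 8 stereoisomers in total.

8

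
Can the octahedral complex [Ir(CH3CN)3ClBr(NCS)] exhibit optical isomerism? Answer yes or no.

An octahedron has six vertices in three trans pairs; every non-trans pair is cis.
There are 4 geometric isomers: CH3CN mer (3 arrangements); CH3CN fac (chiral).
One of these lacks any improper symmetry element and so occurs as an enantiomeric pair, giving 4 + 1 = 5 stereoisomers in total.

yes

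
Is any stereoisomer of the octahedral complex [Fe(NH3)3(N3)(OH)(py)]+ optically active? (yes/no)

yes

An octahedron has six vertices in three trans pairs; every non-trans pair is cis.
There are 4 geometric isomers: NH3 mer (3 arrangements); NH3 fac (chiral).
One of these lacks any improper symmetry element and so occurs as an enantiomeric pair, giving 4 + 1 = 5 stereoisomers in total.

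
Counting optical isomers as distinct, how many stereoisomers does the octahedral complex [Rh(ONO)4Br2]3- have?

In an octahedral complex each vertex has one trans partner and four cis neighbours.
Systematic placement gives 2 geometric isomers: Br trans; Br cis.
Each arrangement has an internal mirror plane or centre of symmetry, so none is chiral.

2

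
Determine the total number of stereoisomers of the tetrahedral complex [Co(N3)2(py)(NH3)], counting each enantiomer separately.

All four vertices of a tetrahedron are equivalent and mutually adjacent, so cis/trans isomerism cannot arise.
Only one geometric arrangement is possible.

1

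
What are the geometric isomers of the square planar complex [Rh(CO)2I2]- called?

A square has two trans pairs of vertices; adjacent vertices are cis.
There are 2 geometric isomers: CO cis; CO trans.

cis and trans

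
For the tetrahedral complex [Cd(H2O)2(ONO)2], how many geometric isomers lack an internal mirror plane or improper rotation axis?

All four vertices of a tetrahedron are equivalent and mutually adjacent, so cis/trans isomerism cannot arise.
Only one geometric arrangement is possible.

0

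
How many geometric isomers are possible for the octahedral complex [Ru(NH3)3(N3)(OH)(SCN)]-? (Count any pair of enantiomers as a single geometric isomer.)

The distinct arrangements are (4 in all): NH3 mer (3 arrangements); NH3 fac (chiral).

4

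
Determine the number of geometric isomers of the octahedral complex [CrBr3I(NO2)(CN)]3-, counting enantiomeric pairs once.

In an octahedral complex each vertex has one trans partner and four cis neighbours.
Systematic placement gives 4 geometric isomers: Br mer (3 arrangements); Br fac (chiral).

4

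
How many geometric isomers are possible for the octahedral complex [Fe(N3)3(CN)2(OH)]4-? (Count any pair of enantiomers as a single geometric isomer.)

3

An octahedron has six vertices in three trans pairs; every non-trans pair is cis.
Working through the distinct placements yields 3 geometric isomers: N3 mer, CN trans; N3 fac, CN cis; N3 mer, CN cis.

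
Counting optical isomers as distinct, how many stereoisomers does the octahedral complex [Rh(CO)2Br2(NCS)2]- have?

Working through the distinct placements yields 5 geometric isomers: CO trans, Br trans, NCS trans; CO cis, Br trans, NCS cis; CO cis, Br cis, NCS trans; CO cis, Br cis, NCS cis (chiral); CO trans, Br cis, NCS cis.
One of these lacks any improper symmetry element and so occurs as an enantiomeric pair, giving 5 + 1 = 6 stereoisomers in total.

6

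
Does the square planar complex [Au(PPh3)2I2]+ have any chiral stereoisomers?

A square has two trans pairs of vertices; adjacent vertices are cis.
The distinct arrangements are (2 in all): PPh3 cis; PPh3 trans.
Each arrangement has an internal mirror plane or centre of symmetry, so none is chiral.

no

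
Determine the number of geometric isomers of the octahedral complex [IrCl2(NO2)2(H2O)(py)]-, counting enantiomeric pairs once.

6

The distinct arrangements are (6 in all): Cl trans, NO2 cis; Cl trans, NO2 trans; Cl cis, NO2 cis (3 arrangements, 2 chiral); Cl cis, NO2 trans.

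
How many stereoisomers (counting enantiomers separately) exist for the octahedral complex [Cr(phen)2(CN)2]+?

The six octahedral sites form three mutually perpendicular trans pairs.
Each phen is bidentate and must span two cis positions.
The distinct arrangements are (2 in all): CN trans; CN cis (chiral).
One of these lacks any improper symmetry element and so occurs as an enantiomeric pair, giving 2 + 1 = 3 stereoisomers in total.

3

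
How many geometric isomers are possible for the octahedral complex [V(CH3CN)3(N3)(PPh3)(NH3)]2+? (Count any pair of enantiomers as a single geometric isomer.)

In an octahedral complex each vertex has one trans partner and four cis neighbours.
The distinct arrangements are (4 in all): CH3CN mer (3 arrangements); CH3CN fac (chiral).

4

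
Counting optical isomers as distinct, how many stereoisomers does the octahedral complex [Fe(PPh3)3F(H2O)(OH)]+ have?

An octahedron has six vertices in three trans pairs; every non-trans pair is cis.
Working through the distinct placements yields 4 geometric isomers: PPh3 mer (3 arrangements); PPh3 fac (chiral).
One of these lacks any improper symmetry element and so occurs as an enantiomeric pair, giving 4 + 1 = 5 stereoisomers in total.

5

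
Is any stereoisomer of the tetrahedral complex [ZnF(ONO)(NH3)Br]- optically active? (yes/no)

In a tetrahedral complex all four positions are equivalent and every pair of ligands is adjacent — there is no cis/trans distinction.
Only one geometric arrangement is possible; it has no improper symmetry element, so it exists as a pair of enantiomers (2 stereoisomers).

yes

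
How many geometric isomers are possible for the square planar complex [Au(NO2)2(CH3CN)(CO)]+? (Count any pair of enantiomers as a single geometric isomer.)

Systematic placement gives 2 geometric isomers: NO2 cis; NO2 trans.

2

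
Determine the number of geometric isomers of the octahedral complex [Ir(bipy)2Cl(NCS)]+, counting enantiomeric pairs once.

2

Each bipy is bidentate and must span two cis positions.
Working through the distinct placements yields 2 geometric isomers: Cl and NCS mutually trans; Cl and NCS mutually cis (chiral).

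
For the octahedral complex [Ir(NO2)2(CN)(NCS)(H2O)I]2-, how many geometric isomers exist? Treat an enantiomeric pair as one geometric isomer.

An octahedron has six vertices in three trans pairs; every non-trans pair is cis.
Exhaustive case analysis gives 9 geometric isomers.

9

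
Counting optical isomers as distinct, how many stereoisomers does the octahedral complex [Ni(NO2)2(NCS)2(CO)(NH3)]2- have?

8

Systematic placement gives 6 geometric isomers: NO2 trans, NCS cis; NO2 cis, NCS cis (3 arrangements, 2 chiral); NO2 trans, NCS trans; NO2 cis, NCS trans.
Of these, 2 lack any improper symmetry element and so occur as enantiomeric pairs, giving 6 + 2 = 8 stereoisomers in total.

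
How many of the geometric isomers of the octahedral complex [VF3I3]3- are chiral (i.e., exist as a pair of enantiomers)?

In an octahedral complex each vertex has one trans partner and four cis neighbours.
The distinct arrangements are (2 in all): F mer; F fac.
Each arrangement has an internal mirror plane or centre of symmetry, so none is chiral.

0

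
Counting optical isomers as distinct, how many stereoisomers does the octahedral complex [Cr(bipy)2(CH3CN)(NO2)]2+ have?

In an octahedral complex each vertex has one trans partner and four cis neighbours.
Each bipy is bidentate and must span two cis positions.
Working through the distinct placements yields 2 geometric isomers: CH3CN and NO2 mutually trans; CH3CN and NO2 mutually cis (chiral).
One of these lacks any improper symmetry element and so occurs as an enantiomeric pair, giving 2 + 1 = 3 stereoisomers in total.

3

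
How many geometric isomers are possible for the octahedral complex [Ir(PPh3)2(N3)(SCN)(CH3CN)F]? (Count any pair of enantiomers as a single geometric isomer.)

9

An octahedron has six vertices in three trans pairs; every non-trans pair is cis.
Exhaustive case analysis gives 9 geometric isomers.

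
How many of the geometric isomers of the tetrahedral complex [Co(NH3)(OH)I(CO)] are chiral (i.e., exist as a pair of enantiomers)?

In a tetrahedral complex all four positions are equivalent and every pair of ligands is adjacent — there is no cis/trans distinction.
Only one geometric arrangement is possible; it has no improper symmetry element, so it exists as a pair of enantiomers (2 stereoisomers).

1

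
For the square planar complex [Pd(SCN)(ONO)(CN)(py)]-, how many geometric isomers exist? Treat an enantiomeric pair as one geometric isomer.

3

In a square planar complex each vertex has one trans partner and two cis neighbours.
The distinct arrangements are (3 in all): (CN/SCN trans, ONO/py trans); (CN/py trans, ONO/SCN trans); (CN/ONO trans, SCN/py trans).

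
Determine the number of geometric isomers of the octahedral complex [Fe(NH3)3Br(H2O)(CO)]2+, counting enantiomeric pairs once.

4

In an octahedral complex each vertex has one trans partner and four cis neighbours.
Systematic placement gives 4 geometric isomers: NH3 mer (3 arrangements); NH3 fac (chiral).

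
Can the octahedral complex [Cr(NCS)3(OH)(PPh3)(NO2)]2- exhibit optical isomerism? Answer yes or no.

yes

In an octahedral complex each vertex has one trans partner and four cis neighbours.
Systematic placement gives 4 geometric isomers: NCS mer (3 arrangements); NCS fac (chiral).
One of these lacks any improper symmetry element and so occurs as an enantiomeric pair, giving 4 + 1 = 5 stereoisomers in total.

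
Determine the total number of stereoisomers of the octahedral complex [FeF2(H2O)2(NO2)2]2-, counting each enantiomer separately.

6

Working through the distinct placements yields 5 geometric isomers: F trans, H2O trans, NO2 trans; F trans, H2O cis, NO2 cis; F cis, H2O cis, NO2 trans; F cis, H2O cis, NO2 cis (chiral); F cis, H2O trans, NO2 cis.
One of these lacks any improper symmetry element and so occurs as an enantiomeric pair, giving 5 + 1 = 6 stereoisomers in total.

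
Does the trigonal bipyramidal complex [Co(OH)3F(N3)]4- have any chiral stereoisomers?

In a trigonal bipyramid the two axial positions differ from the three equatorial ones.
The distinct arrangements are (4 in all): F axial, N3 axial; F axial, N3 equatorial; F equatorial, N3 axial; F equatorial, N3 equatorial.
Each arrangement has an internal mirror plane or centre of symmetry, so none is chiral.

no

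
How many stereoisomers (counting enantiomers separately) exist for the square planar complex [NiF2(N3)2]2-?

2

In a square planar complex each vertex has one trans partner and two cis neighbours.
Systematic placement gives 2 geometric isomers: F cis; F trans.
Each arrangement has an internal mirror plane or centre of symmetry, so none is chiral.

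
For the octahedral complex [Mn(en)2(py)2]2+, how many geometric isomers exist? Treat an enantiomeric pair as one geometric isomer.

Each en is bidentate and must span two cis positions.
There are 2 geometric isomers: py trans; py cis (chiral).

2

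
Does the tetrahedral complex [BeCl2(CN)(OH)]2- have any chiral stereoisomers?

no

Only one geometric arrangement is possible.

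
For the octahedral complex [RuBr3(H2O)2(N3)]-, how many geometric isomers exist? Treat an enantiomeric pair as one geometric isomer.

There are 3 geometric isomers: Br mer, H2O cis; Br mer, H2O trans; Br fac, H2O cis.

3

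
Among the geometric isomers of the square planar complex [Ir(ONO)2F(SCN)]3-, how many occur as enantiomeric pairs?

In a square planar complex each vertex has one trans partner and two cis neighbours.
Systematic placement gives 2 geometric isomers: ONO cis; ONO trans.
Each arrangement has an internal mirror plane or centre of symmetry, so none is chiral.

0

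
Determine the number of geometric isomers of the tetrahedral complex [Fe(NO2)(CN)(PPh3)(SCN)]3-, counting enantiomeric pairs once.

Only one geometric arrangement is possible; it has no improper symmetry element, so it exists as a pair of enantiomers (2 stereoisomers).

1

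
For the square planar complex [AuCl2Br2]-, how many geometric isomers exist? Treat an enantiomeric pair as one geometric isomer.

2

In a square planar complex each vertex has one trans partner and two cis neighbours.
The distinct arrangements are (2 in all): Cl cis; Cl trans.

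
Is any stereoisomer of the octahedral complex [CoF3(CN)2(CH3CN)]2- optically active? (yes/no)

no

In an octahedral complex each vertex has one trans partner and four cis neighbours.
Systematic placement gives 3 geometric isomers: F mer, CN cis; F mer, CN trans; F fac, CN cis.
Each arrangement has an internal mirror plane or centre of symmetry, so none is chiral.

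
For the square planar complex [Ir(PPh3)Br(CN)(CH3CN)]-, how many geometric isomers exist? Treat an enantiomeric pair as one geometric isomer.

A square has two trans pairs of vertices; adjacent vertices are cis.
There are 3 geometric isomers: (Br/CN trans, CH3CN/PPh3 trans); (Br/PPh3 trans, CH3CN/CN trans); (Br/CH3CN trans, CN/PPh3 trans).

3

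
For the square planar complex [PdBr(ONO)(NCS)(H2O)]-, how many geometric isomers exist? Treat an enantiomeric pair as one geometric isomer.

3

A square has two trans pairs of vertices; adjacent vertices are cis.
The distinct arrangements are (3 in all): (Br/NCS trans, H2O/ONO trans); (Br/ONO trans, H2O/NCS trans); (Br/H2O trans, NCS/ONO trans).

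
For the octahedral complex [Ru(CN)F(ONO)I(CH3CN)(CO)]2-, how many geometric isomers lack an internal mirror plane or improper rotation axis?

15

An octahedron has six vertices in three trans pairs; every non-trans pair is cis.
Placing the ligands in turn and identifying arrangements related by rotation or reflection leaves 15 distinct geometric isomers.
Of these, 15 lack any improper symmetry element and so occur as enantiomeric pairs, giving 15 + 15 = 30 stereoisomers in total.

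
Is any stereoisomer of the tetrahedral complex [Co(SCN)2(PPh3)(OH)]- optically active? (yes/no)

no

All four vertices of a tetrahedron are equivalent and mutually adjacent, so cis/trans isomerism cannot arise.
Only one geometric arrangement is possible.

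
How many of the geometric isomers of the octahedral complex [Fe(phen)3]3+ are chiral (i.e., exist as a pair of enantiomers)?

Each phen is bidentate and must span two cis positions.
Only one geometric arrangement is possible; it has no improper symmetry element, so it exists as a pair of enantiomers (2 stereoisomers).

1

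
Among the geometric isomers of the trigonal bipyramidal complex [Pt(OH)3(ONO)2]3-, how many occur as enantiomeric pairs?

A trigonal bipyramid has two axial and three equatorial sites, which are chemically inequivalent.
Systematic placement gives 3 geometric isomers: ONO both equatorial; ONO one axial, one equatorial; ONO both axial.
Each arrangement has an internal mirror plane or centre of symmetry, so none is chiral.

0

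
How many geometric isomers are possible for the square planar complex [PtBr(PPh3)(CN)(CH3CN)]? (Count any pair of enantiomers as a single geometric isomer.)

3

Systematic placement gives 3 geometric isomers: (Br/CN trans, CH3CN/PPh3 trans); (Br/PPh3 trans, CH3CN/CN trans); (Br/CH3CN trans, CN/PPh3 trans).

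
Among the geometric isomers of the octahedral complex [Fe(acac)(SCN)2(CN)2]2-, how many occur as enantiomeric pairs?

Each acac is bidentate and must span two cis positions.
The distinct arrangements are (3 in all): SCN cis, CN trans; SCN cis, CN cis (chiral); SCN trans, CN cis.
One of these lacks any improper symmetry element and so occurs as an enantiomeric pair, giving 3 + 1 = 4 stereoisomers in total.

1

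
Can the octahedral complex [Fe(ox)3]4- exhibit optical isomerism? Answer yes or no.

An octahedron has six vertices in three trans pairs; every non-trans pair is cis.
Each ox is bidentate and must span two cis positions.
Only one geometric arrangement is possible; it has no improper symmetry element, so it exists as a pair of enantiomers (2 stereoisomers).

yes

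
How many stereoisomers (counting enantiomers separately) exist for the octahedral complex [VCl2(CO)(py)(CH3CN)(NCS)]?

15

In an octahedral complex each vertex has one trans partner and four cis neighbours.
Placing the ligands in turn and identifying arrangements related by rotation or reflection leaves 9 distinct geometric isomers.
Of these, 6 lack any improper symmetry element and so occur as enantiomeric pairs, giving 9 + 6 = 15 stereoisomers in total.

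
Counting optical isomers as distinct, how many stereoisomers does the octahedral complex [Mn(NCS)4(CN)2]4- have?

2

The distinct arrangements are (2 in all): CN trans; CN cis.
Each arrangement has an internal mirror plane or centre of symmetry, so none is chiral.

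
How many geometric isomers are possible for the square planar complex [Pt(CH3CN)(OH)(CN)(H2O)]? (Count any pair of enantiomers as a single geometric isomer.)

In a square planar complex each vertex has one trans partner and two cis neighbours.
Working through the distinct placements yields 3 geometric isomers: (CH3CN/H2O trans, CN/OH trans); (CH3CN/OH trans, CN/H2O trans); (CH3CN/CN trans, H2O/OH trans).

3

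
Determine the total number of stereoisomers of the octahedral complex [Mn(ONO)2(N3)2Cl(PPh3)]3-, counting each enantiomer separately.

8

The six octahedral sites form three mutually perpendicular trans pairs.
Systematic placement gives 6 geometric isomers: ONO cis, N3 cis (3 arrangements, 2 chiral); ONO trans, N3 cis; ONO cis, N3 trans; ONO trans, N3 trans.
Of these, 2 lack any improper symmetry element and so occur as enantiomeric pairs, giving 6 + 2 = 8 stereoisomers in total.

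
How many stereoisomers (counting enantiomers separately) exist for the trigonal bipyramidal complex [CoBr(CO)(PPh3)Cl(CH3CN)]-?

In a trigonal bipyramid the two axial positions differ from the three equatorial ones.
Systematic enumeration (placing each ligand type in turn and discarding arrangements equivalent by rotation or reflection) gives 10 geometric isomers.
Of these, 10 lack any improper symmetry element and so occur as enantiomeric pairs, giving 10 + 10 = 20 stereoisomers in total.

20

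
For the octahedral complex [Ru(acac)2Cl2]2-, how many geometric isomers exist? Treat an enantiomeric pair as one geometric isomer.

Each acac is bidentate and must span two cis positions.
Systematic placement gives 2 geometric isomers: Cl trans; Cl cis (chiral).

2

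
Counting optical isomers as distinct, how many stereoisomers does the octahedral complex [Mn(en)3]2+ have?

An octahedron has six vertices in three trans pairs; every non-trans pair is cis.
Each en is bidentate and must span two cis positions.
Only one geometric arrangement is possible; it has no improper symmetry element, so it exists as a pair of enantiomers (2 stereoisomers).

2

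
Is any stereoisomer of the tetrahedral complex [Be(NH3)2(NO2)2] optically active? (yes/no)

All four vertices of a tetrahedron are equivalent and mutually adjacent, so cis/trans isomerism cannot arise.
Only one geometric arrangement is possible.

no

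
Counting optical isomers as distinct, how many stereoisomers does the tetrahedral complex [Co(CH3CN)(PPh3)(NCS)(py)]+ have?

2

Only one geometric arrangement is possible; it has no improper symmetry element, so it exists as a pair of enantiomers (2 stereoisomers).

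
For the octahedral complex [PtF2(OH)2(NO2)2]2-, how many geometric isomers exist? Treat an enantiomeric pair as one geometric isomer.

In an octahedral complex each vertex has one trans partner and four cis neighbours.
The distinct arrangements are (5 in all): F trans, OH trans, NO2 trans; F trans, OH cis, NO2 cis; F cis, OH trans, NO2 cis; F cis, OH cis, NO2 cis (chiral); F cis, OH cis, NO2 trans.

5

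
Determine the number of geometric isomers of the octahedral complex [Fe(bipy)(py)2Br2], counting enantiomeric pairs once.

3

Each bipy is bidentate and must span two cis positions.
The distinct arrangements are (3 in all): py cis, Br trans; py trans, Br cis; py cis, Br cis (chiral).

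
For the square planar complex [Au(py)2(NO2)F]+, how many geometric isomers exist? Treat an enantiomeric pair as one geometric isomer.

2

In a square planar complex each vertex has one trans partner and two cis neighbours.
Systematic placement gives 2 geometric isomers: py cis; py trans.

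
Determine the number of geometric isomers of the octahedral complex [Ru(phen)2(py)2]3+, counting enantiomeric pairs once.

2

An octahedron has six vertices in three trans pairs; every non-trans pair is cis.
Each phen is bidentate and must span two cis positions.
Systematic placement gives 2 geometric isomers: py trans; py cis (chiral).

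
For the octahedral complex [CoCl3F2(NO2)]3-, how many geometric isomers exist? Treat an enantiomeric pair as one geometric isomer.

3

There are 3 geometric isomers: Cl mer, F cis; Cl mer, F trans; Cl fac, F cis.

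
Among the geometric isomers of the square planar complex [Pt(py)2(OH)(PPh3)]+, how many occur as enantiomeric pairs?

A square has two trans pairs of vertices; adjacent vertices are cis.
Working through the distinct placements yields 2 geometric isomers: py cis; py trans.
Each arrangement has an internal mirror plane or centre of symmetry, so none is chiral.

0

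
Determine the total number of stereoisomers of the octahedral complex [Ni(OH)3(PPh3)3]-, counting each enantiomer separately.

An octahedron has six vertices in three trans pairs; every non-trans pair is cis.
Systematic placement gives 2 geometric isomers: OH mer; OH fac.
Each arrangement has an internal mirror plane or centre of symmetry, so none is chiral.

2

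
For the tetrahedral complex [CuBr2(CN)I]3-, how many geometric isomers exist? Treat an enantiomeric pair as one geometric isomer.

All four vertices of a tetrahedron are equivalent and mutually adjacent, so cis/trans isomerism cannot arise.
Only one geometric arrangement is possible.

1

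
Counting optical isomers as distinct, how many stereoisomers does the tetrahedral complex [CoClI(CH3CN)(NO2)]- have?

Only one geometric arrangement is possible; it has no improper symmetry element, so it exists as a pair of enantiomers (2 stereoisomers).

2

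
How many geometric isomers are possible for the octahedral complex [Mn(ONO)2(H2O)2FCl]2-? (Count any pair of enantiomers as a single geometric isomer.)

6

The six octahedral sites form three mutually perpendicular trans pairs.
Working through the distinct placements yields 6 geometric isomers: ONO trans, H2O trans; ONO cis, H2O cis (3 arrangements, 2 chiral); ONO trans, H2O cis; ONO cis, H2O trans.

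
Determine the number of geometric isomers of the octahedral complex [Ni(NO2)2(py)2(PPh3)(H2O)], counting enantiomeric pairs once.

There are 6 geometric isomers: NO2 cis, py trans; NO2 cis, py cis (3 arrangements, 2 chiral); NO2 trans, py trans; NO2 trans, py cis.

6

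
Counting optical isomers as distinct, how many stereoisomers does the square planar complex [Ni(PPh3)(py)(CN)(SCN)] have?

3

There are 3 geometric isomers: (CN/SCN trans, PPh3/py trans); (CN/py trans, PPh3/SCN trans); (CN/PPh3 trans, SCN/py trans).
Each arrangement has an internal mirror plane or centre of symmetry, so none is chiral.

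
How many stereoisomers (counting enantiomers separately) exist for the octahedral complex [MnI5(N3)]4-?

The six octahedral sites form three mutually perpendicular trans pairs.
Only one geometric arrangement is possible.

1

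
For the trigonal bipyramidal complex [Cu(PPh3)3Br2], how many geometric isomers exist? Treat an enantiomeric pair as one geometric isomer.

3

A trigonal bipyramid has two axial and three equatorial sites, which are chemically inequivalent.
Systematic placement gives 3 geometric isomers: Br both axial; Br one axial, one equatorial; Br both equatorial.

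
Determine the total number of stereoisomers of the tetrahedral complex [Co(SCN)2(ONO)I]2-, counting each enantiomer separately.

1

In a tetrahedral complex all four positions are equivalent and every pair of ligands is adjacent — there is no cis/trans distinction.
Only one geometric arrangement is possible.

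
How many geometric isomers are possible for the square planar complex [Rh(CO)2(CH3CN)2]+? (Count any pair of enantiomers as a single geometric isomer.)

2

A square has two trans pairs of vertices; adjacent vertices are cis.
Working through the distinct placements yields 2 geometric isomers: CO cis; CO trans.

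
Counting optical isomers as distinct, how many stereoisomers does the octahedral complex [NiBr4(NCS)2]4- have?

The six octahedral sites form three mutually perpendicular trans pairs.
Systematic placement gives 2 geometric isomers: NCS trans; NCS cis.
Each arrangement has an internal mirror plane or centre of symmetry, so none is chiral.

2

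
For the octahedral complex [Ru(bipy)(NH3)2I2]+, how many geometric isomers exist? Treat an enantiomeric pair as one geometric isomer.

3

The six octahedral sites form three mutually perpendicular trans pairs.
Each bipy is bidentate and must span two cis positions.
There are 3 geometric isomers: NH3 cis, I trans; NH3 cis, I cis (chiral); NH3 trans, I cis.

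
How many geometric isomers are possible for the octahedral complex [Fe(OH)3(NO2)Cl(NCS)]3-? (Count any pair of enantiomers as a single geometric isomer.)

4

Systematic placement gives 4 geometric isomers: OH mer (3 arrangements); OH fac (chiral).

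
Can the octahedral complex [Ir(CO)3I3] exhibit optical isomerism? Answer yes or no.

In an octahedral complex each vertex has one trans partner and four cis neighbours.
There are 2 geometric isomers: CO mer; CO fac.
Each arrangement has an internal mirror plane or centre of symmetry, so none is chiral.

no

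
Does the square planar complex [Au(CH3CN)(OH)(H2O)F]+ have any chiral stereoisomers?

no

In a square planar complex each vertex has one trans partner and two cis neighbours.
There are 3 geometric isomers: (CH3CN/H2O trans, F/OH trans); (CH3CN/OH trans, F/H2O trans); (CH3CN/F trans, H2O/OH trans).
Each arrangement has an internal mirror plane or centre of symmetry, so none is chiral.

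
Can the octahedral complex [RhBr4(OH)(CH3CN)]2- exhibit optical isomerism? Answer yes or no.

The six octahedral sites form three mutually perpendicular trans pairs.
Working through the distinct placements yields 2 geometric isomers: OH and CH3CN mutually trans; OH and CH3CN mutually cis.
Each arrangement has an internal mirror plane or centre of symmetry, so none is chiral.

no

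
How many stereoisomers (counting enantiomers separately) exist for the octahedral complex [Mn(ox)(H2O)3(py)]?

2

In an octahedral complex each vertex has one trans partner and four cis neighbours.
Each ox is bidentate and must span two cis positions.
Working through the distinct placements yields 2 geometric isomers: H2O mer; H2O fac.
Each arrangement has an internal mirror plane or centre of symmetry, so none is chiral.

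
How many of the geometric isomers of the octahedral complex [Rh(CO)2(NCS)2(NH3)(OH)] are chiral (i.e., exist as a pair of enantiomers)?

2

An octahedron has six vertices in three trans pairs; every non-trans pair is cis.
There are 6 geometric isomers: CO trans, NCS trans; CO trans, NCS cis; CO cis, NCS cis (3 arrangements, 2 chiral); CO cis, NCS trans.
Of these, 2 lack any improper symmetry element and so occur as enantiomeric pairs, giving 6 + 2 = 8 stereoisomers in total.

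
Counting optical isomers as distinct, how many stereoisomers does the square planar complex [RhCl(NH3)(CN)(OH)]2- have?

3

There are 3 geometric isomers: (CN/NH3 trans, Cl/OH trans); (CN/OH trans, Cl/NH3 trans); (CN/Cl trans, NH3/OH trans).
Each arrangement has an internal mirror plane or centre of symmetry, so none is chiral.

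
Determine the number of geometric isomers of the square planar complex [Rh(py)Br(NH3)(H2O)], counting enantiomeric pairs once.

3

A square has two trans pairs of vertices; adjacent vertices are cis.
There are 3 geometric isomers: (Br/NH3 trans, H2O/py trans); (Br/py trans, H2O/NH3 trans); (Br/H2O trans, NH3/py trans).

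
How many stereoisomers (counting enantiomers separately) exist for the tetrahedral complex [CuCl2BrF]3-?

In a tetrahedral complex all four positions are equivalent and every pair of ligands is adjacent — there is no cis/trans distinction.
Only one geometric arrangement is possible.

1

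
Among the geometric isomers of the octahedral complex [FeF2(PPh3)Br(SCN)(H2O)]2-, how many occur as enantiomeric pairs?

An octahedron has six vertices in three trans pairs; every non-trans pair is cis.
Exhaustive case analysis gives 9 geometric isomers.
Of these, 6 lack any improper symmetry element and so occur as enantiomeric pairs, giving 9 + 6 = 15 stereoisomers in total.

6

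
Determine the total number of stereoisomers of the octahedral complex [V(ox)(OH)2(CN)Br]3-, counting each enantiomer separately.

6

In an octahedral complex each vertex has one trans partner and four cis neighbours.
Each ox is bidentate and must span two cis positions.
Systematic placement gives 4 geometric isomers: OH cis (3 arrangements, 2 chiral); OH trans.
Of these, 2 lack any improper symmetry element and so occur as enantiomeric pairs, giving 4 + 2 = 6 stereoisomers in total.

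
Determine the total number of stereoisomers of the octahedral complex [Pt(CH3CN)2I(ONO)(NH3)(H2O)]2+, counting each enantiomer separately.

Systematic enumeration (placing each ligand type in turn and discarding arrangements equivalent by rotation or reflection) gives 9 geometric isomers.
Of these, 6 lack any improper symmetry element and so occur as enantiomeric pairs, giving 9 + 6 = 15 stereoisomers in total.

15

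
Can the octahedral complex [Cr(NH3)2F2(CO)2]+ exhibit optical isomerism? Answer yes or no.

yes

There are 5 geometric isomers: NH3 trans, F trans, CO trans; NH3 cis, F cis, CO trans; NH3 trans, F cis, CO cis; NH3 cis, F cis, CO cis (chiral); NH3 cis, F trans, CO cis.
One of these lacks any improper symmetry element and so occurs as an enantiomeric pair, giving 5 + 1 = 6 stereoisomers in total.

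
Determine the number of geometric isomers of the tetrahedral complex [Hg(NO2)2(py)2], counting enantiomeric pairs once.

All four vertices of a tetrahedron are equivalent and mutually adjacent, so cis/trans isomerism cannot arise.
Only one geometric arrangement is possible.

1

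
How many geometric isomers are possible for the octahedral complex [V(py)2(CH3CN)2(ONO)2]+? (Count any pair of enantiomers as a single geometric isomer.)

The six octahedral sites form three mutually perpendicular trans pairs.
Working through the distinct placements yields 5 geometric isomers: py trans, CH3CN trans, ONO trans; py cis, CH3CN trans, ONO cis; py trans, CH3CN cis, ONO cis; py cis, CH3CN cis, ONO cis (chiral); py cis, CH3CN cis, ONO trans.

5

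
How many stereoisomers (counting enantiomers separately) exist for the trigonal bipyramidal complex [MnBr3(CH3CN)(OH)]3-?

4

The distinct arrangements are (4 in all): CH3CN equatorial, OH equatorial; CH3CN axial, OH equatorial; CH3CN equatorial, OH axial; CH3CN axial, OH axial.
Each arrangement has an internal mirror plane or centre of symmetry, so none is chiral.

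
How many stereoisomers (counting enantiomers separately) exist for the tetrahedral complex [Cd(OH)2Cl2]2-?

Only one geometric arrangement is possible.

1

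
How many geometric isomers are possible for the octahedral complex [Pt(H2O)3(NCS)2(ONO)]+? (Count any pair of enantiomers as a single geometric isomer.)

There are 3 geometric isomers: H2O mer, NCS cis; H2O mer, NCS trans; H2O fac, NCS cis.

3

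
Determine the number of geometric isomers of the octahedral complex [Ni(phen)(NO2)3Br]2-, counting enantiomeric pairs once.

Each phen is bidentate and must span two cis positions.
Systematic placement gives 2 geometric isomers: NO2 fac; NO2 mer.

2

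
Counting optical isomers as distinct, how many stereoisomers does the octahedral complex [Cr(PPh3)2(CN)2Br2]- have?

The six octahedral sites form three mutually perpendicular trans pairs.
Systematic placement gives 5 geometric isomers: PPh3 trans, CN trans, Br trans; PPh3 cis, CN cis, Br trans; PPh3 trans, CN cis, Br cis; PPh3 cis, CN cis, Br cis (chiral); PPh3 cis, CN trans, Br cis.
One of these lacks any improper symmetry element and so occurs as an enantiomeric pair, giving 5 + 1 = 6 stereoisomers in total.

6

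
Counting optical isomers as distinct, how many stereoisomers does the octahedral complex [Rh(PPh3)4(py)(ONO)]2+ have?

An octahedron has six vertices in three trans pairs; every non-trans pair is cis.
The distinct arrangements are (2 in all): py and ONO mutually cis; py and ONO mutually trans.
Each arrangement has an internal mirror plane or centre of symmetry, so none is chiral.

2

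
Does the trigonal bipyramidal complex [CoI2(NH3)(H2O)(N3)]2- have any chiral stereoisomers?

Exhaustive case analysis gives 7 geometric isomers.
Of these, 3 lack any improper symmetry element and so occur as enantiomeric pairs, giving 7 + 3 = 10 stereoisomers in total.

yes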